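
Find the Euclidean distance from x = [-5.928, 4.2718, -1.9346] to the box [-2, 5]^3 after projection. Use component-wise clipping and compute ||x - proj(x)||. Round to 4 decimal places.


Project each component onto [-2, 5].
clip(-5.928) = -2.0, clip(4.2718) = 4.2718, clip(-1.9346) = -1.9346
Projection = [-2.0, 4.2718, -1.9346]
Squared diffs: [15.4292, 0.0, 0.0]
Distance = sqrt(15.4292) = 3.928


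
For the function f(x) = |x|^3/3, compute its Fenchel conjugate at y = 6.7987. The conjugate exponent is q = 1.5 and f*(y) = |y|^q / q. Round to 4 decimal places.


The conjugate exponent q satisfies 1/p + 1/q = 1.
p = 3, so q = 3/(3 - 1) = 1.5
|y|^q = 6.7987^1.5 = 17.7271
f*(6.7987) = 17.7271 / 1.5 = 11.8181


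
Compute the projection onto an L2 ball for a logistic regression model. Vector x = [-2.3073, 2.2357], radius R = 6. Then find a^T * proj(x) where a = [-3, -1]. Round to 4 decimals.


Step 1: Compute ||x|| (intermediates to 6 decimals).
||x|| = sqrt((-2.3073)^2 + 2.2357^2) = 3.212785
Step 2: Project.
Since ||x|| <= R, proj = x (no scaling needed).
proj(x) = [-2.3073, 2.2357]
Step 3: Dot product.
a^T * proj(x) = -3*(-2.3073) - 1*2.2357 = 4.6862


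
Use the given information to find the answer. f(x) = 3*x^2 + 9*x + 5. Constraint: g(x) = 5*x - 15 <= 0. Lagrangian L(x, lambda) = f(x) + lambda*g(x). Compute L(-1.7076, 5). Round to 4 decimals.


Step 1: Evaluate f(x).
f(-1.7076) = 3*(-1.7076)^2 + 9*(-1.7076) + 5 = -1.6207
Step 2: Evaluate g(x).
g(-1.7076) = 5*-1.7076 - 15 = -23.538
Step 3: Compute Lagrangian.
L = -1.6207 + 5*-23.538 = -119.3107


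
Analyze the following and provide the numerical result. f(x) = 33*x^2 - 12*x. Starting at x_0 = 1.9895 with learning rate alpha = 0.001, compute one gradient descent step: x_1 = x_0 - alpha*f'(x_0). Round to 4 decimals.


We compute the gradient at x_0 and apply the update.
f'(x) = 66*x - 12
f'(1.9895) = 66*1.9895 - 12 = 119.307
x_1 = 1.9895 - 0.001*119.307 = 1.8702


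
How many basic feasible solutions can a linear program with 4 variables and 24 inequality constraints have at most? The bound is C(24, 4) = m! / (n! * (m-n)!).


Each vertex corresponds to some choice of n active constraints out of m, so the number of vertices is at most C(m, n) = m! / (n!(m-n)!).
m = 24, n = 4
Numerator: 24 * 23 * 22 * 21
Denominator: 4! = 24
C(24, 4) = 10626


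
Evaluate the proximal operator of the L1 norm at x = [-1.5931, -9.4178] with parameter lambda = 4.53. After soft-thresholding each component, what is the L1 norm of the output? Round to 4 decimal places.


Soft-thresholding with lambda = 4.53:
prox(-1.5931) = sign(-1.5931)*max(|-1.5931| - 4.53, 0) = 0.0
prox(-9.4178) = sign(-9.4178)*max(|-9.4178| - 4.53, 0) = -4.8878
prox(x) = [0.0, -4.8878]
||prox(x)||_1 = 0.0 + 4.8878 = 4.8878


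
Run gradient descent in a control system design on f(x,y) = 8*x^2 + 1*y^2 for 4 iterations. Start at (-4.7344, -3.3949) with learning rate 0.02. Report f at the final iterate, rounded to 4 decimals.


Gradient descent on f(x,y) = 8*x^2 + 1*y^2.
Starting point: (-4.7344, -3.3949), alpha = 0.02
Step 1: grad_x = 2*8*-4.7344 = -75.7504, grad_y = 2*1*-3.3949 = -6.7898
  x_1 = -4.7344 - 0.02*-75.7504 = -3.2194
  y_1 = -3.3949 - 0.02*-6.7898 = -3.2591
Step 2: grad_x = 2*8*-3.2194 = -51.5103, grad_y = 2*1*-3.2591 = -6.5182
  x_2 = -3.2194 - 0.02*-51.5103 = -2.1892
  y_2 = -3.2591 - 0.02*-6.5182 = -3.1287
Step 3: grad_x = 2*8*-2.1892 = -35.027, grad_y = 2*1*-3.1287 = -6.2575
  x_3 = -2.1892 - 0.02*-35.027 = -1.4886
  y_3 = -3.1287 - 0.02*-6.2575 = -3.0036
Step 4: grad_x = 2*8*-1.4886 = -23.8183, grad_y = 2*1*-3.0036 = -6.0072
  x_4 = -1.4886 - 0.02*-23.8183 = -1.0123
  y_4 = -3.0036 - 0.02*-6.0072 = -2.8834
f(-1.0123, -2.8834) = 8*(-1.0123)^2 + 1*(-2.8834)^2 = 16.5119


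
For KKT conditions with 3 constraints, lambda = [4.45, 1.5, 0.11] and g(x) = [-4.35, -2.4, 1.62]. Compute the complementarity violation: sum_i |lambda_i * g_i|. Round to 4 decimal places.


KKT complementary slackness check:
lambda_1 * g_1 = 4.45 * -4.35 = -19.3575
lambda_2 * g_2 = 1.5 * -2.4 = -3.6
lambda_3 * g_3 = 0.11 * 1.62 = 0.1782
Total violation = 19.3575 + 3.6 + 0.1782 = 23.1357


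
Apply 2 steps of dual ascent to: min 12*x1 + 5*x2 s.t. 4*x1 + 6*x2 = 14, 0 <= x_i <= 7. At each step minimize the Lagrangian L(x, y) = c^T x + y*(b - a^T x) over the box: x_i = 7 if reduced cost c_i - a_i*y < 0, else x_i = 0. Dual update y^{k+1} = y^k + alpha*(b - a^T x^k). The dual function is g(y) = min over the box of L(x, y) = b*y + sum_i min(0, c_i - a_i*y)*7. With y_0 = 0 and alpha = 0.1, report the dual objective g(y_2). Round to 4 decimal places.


Dual ascent for LP: min 12*x1 + 5*x2, 4*x1 + 6*x2 = 14, 0 <= x_i <= 7
Step 1: y^k = 0.0, reduced costs: (12.0, 5.0)
  x^k = (0.0, 0.0), subgradient = b - a^T x = 14.0
  y^{k+1} = 0.0 + 0.1*14.0 = 1.4
Step 2: y^k = 1.4, reduced costs: (6.4, -3.4)
  x^k = (0.0, 7.0), subgradient = b - a^T x = -28.0
  y^{k+1} = 1.4 + 0.1*-28.0 = -1.4
Dual objective at y_2 = -1.4: reduced costs (17.6, 13.4), box minimizer x = (0.0, 0.0)
g(y_2) = b*y + (c1 - a1*y)*x1 + (c2 - a2*y)*x2 = 14*(-1.4) + 17.6*0.0 + 13.4*0.0 = -19.6 + 0.0 + 0.0 = -19.6


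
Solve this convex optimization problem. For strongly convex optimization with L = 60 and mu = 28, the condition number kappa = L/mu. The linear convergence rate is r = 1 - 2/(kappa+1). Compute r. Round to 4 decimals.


Step 1: Compute the condition number.
kappa = L/mu = 60/28 = 2.1429
Step 2: Compute the convergence rate.
r = 1 - 2/(kappa + 1) = 1 - 2*mu/(L + mu) = (L - mu)/(L + mu) = 32/88 = 0.3636


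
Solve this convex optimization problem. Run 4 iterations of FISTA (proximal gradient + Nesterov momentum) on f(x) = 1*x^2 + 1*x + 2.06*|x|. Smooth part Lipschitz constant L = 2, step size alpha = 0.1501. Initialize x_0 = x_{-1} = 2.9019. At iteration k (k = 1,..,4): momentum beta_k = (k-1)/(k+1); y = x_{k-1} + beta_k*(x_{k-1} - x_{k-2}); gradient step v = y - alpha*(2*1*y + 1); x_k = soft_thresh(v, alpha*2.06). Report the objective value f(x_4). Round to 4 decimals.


FISTA on f(x) = 1*x^2 + 1*x + 2.06*|x|
L = 2, alpha = 0.1501
Iteration 1: beta = 0.0, y = 2.9019 + 0.0*(2.9019 - 2.9019) = 2.9019
  grad(y) = 6.8038, v = y - alpha*grad = 1.8806
  prox(v) = soft_thresh(1.8806, 0.3092) = 1.5714
Iteration 2: beta = 0.3333, y = 1.5714 + 0.3333*(1.5714 - 2.9019) = 1.128
  grad(y) = 3.2559, v = y - alpha*grad = 0.6392
  prox(v) = soft_thresh(0.6392, 0.3092) = 0.33
Iteration 3: beta = 0.5, y = 0.33 + 0.5*(0.33 - 1.5714) = -0.2907
  grad(y) = 0.4187, v = y - alpha*grad = -0.3535
  prox(v) = soft_thresh(-0.3535, 0.3092) = -0.0443
Iteration 4: beta = 0.6, y = -0.0443 + 0.6*(-0.0443 - 0.33) = -0.2689
  grad(y) = 0.4622, v = y - alpha*grad = -0.3383
  prox(v) = soft_thresh(-0.3383, 0.3092) = -0.0291
f(x_4) = 1*(-0.0291)^2 + 1*(-0.0291) + 2.06*|-0.0291| = 0.0317


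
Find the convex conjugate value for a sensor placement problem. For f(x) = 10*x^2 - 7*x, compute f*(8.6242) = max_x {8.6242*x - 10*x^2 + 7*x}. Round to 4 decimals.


f*(y) = sup_x {y*x - a*x^2 - b*x} = sup_x {(y-b)*x - a*x^2}
FOC: (y - b) - 2a*x = 0 => x* = (y - b)/(2a)
x* = (8.6242 + 7)/(2*10) = 0.7812
f*(8.6242) = (y-b)^2/(4a) = (8.6242 + 7)^2/(4*10)
= 244.1156/40 = 6.1029


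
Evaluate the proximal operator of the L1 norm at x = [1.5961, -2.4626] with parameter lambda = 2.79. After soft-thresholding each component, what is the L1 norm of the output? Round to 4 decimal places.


Soft-thresholding with lambda = 2.79:
prox(1.5961) = sign(1.5961)*max(|1.5961| - 2.79, 0) = 0.0
prox(-2.4626) = sign(-2.4626)*max(|-2.4626| - 2.79, 0) = 0.0
prox(x) = [0.0, 0.0]
||prox(x)||_1 = 0.0 + 0.0 = 0.0


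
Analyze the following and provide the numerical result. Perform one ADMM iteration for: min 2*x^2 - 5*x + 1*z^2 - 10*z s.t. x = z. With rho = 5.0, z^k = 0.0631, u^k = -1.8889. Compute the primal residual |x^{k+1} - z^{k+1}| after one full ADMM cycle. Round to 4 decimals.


ADMM iteration with rho = 5.0, z^k = 0.0631, u^k = -1.8889
Step 1: x-update.
Minimize 2*x^2 - 5*x + (5.0/2)*(x - 0.0631 - 1.8889)^2
FOC: (2*2 + 5.0)*x = 5 + 5.0*(0.0631 + 1.8889)
x^{k+1} = 1.64
Step 2: z-update.
Minimize 1*z^2 - 10*z + (5.0/2)*(1.64 - z - 1.8889)^2
FOC: (2*1 + 5.0)*z = 10 + 5.0*(1.64 - 1.8889)
z^{k+1} = 1.2508
Step 3: u-update.
u^{k+1} = -1.8889 + 1.64 - 1.2508 = -1.4997
Step 4: Primal residual = |1.64 - 1.2508| = 0.3892


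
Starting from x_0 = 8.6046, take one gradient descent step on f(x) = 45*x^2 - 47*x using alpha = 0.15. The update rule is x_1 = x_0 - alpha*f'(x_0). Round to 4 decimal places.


We compute the gradient at x_0 and apply the update.
f'(x) = 90*x - 47
f'(8.6046) = 90*8.6046 - 47 = 727.414
x_1 = 8.6046 - 0.15*727.414 = -100.5075


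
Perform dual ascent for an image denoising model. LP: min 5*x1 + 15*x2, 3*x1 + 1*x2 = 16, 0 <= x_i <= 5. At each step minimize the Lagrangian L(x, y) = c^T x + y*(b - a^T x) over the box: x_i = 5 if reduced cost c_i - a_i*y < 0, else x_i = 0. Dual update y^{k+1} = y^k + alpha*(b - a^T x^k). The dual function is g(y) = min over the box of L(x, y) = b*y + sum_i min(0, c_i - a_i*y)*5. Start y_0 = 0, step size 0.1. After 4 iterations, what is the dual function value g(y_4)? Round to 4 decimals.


Dual ascent for LP: min 5*x1 + 15*x2, 3*x1 + 1*x2 = 16, 0 <= x_i <= 5
Step 1: y^k = 0.0, reduced costs: (5.0, 15.0)
  x^k = (0.0, 0.0), subgradient = b - a^T x = 16.0
  y^{k+1} = 0.0 + 0.1*16.0 = 1.6
Step 2: y^k = 1.6, reduced costs: (0.2, 13.4)
  x^k = (0.0, 0.0), subgradient = b - a^T x = 16.0
  y^{k+1} = 1.6 + 0.1*16.0 = 3.2
Step 3: y^k = 3.2, reduced costs: (-4.6, 11.8)
  x^k = (5.0, 0.0), subgradient = b - a^T x = 1.0
  y^{k+1} = 3.2 + 0.1*1.0 = 3.3
Step 4: y^k = 3.3, reduced costs: (-4.9, 11.7)
  x^k = (5.0, 0.0), subgradient = b - a^T x = 1.0
  y^{k+1} = 3.3 + 0.1*1.0 = 3.4
Dual objective at y_4 = 3.4: reduced costs (-5.2, 11.6), box minimizer x = (5.0, 0.0)
g(y_4) = b*y + (c1 - a1*y)*x1 + (c2 - a2*y)*x2 = 16*3.4 + (-5.2)*5.0 + 11.6*0.0 = 54.4 - 26.0 + 0.0 = 28.4


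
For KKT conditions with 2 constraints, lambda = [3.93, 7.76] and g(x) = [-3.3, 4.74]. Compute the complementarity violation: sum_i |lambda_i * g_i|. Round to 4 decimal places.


KKT complementary slackness check:
lambda_1 * g_1 = 3.93 * -3.3 = -12.969
lambda_2 * g_2 = 7.76 * 4.74 = 36.7824
Total violation = 12.969 + 36.7824 = 49.7514


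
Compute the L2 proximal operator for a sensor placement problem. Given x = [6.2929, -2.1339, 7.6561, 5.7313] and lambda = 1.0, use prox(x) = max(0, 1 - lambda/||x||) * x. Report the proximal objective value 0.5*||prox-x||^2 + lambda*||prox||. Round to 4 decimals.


Step 1: Compute ||x||.
||x|| = 11.6455
Step 2: Compute scaling factor.
scale = max(0, 1 - 1.0/11.6455) = 0.9141
Step 3: prox(x) = [5.7525, -1.9507, 6.9987, 5.2392]
||prox(x)|| = 10.6455
Step 4: Proximal objective.
0.5*||prox-x||^2 = 0.5
lambda*||prox|| = 10.6455
Total = 11.1455


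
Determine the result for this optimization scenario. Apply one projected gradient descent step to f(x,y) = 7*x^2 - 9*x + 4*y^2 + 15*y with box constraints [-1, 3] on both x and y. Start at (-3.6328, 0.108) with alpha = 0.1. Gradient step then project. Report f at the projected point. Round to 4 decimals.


Step 1: Compute gradient at (-3.6328, 0.108).
grad_x = 2*7*-3.6328 - 9 = -59.8592
grad_y = 2*4*0.108 + 15 = 15.864
Step 2: Gradient step.
x_raw = -3.6328 - 0.1*-59.8592 = 2.3531
y_raw = 0.108 - 0.1*15.864 = -1.4784
Step 3: Project onto [-1, 3].
x_proj = clip(2.3531) = 2.3531
y_proj = clip(-1.4784) = -1.0
Step 4: Evaluate f.
f(2.3531, -1.0) = 6.5821


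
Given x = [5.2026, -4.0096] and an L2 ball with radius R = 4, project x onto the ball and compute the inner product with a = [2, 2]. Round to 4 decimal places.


Step 1: Compute ||x|| (intermediates to 6 decimals).
||x|| = sqrt(5.2026^2 + (-4.0096)^2) = 6.568405
Step 2: Project.
Since ||x|| > R, scale = R/||x|| = 4/6.568405 = 0.608976, proj(x) = scale * x
proj(x) = [3.168259, -2.44175]
Step 3: Dot product.
a^T * proj(x) = 2*3.168259 + 2*(-2.44175) = 1.453


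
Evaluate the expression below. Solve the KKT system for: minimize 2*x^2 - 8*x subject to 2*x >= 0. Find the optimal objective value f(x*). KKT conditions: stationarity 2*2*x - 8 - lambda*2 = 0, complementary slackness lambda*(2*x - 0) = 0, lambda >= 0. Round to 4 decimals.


Step 1: Try lambda = 0 (constraint inactive).
Stationarity: 2*2*x - 8 = 0
x* = 8/(2*2) = 2.0
Check constraint: 2*2.0 = 4.0 >= 0 -- satisfied.
Step 2: Compute optimal value.
f(x*) = 2*2.0^2 - 8*2.0 = -8.0


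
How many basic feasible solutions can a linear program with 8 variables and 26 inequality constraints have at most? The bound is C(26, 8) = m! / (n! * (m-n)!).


Each vertex corresponds to some choice of n active constraints out of m, so the number of vertices is at most C(m, n) = m! / (n!(m-n)!).
m = 26, n = 8
Numerator: 26 * 25 * 24 * 23 * 22 * 21 * 20 * 19
Denominator: 8! = 40320
C(26, 8) = 1562275


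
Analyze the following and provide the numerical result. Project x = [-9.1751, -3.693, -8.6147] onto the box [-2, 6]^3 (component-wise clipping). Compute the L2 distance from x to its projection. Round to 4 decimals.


Project each component onto [-2, 6].
clip(-9.1751) = -2.0, clip(-3.693) = -2.0, clip(-8.6147) = -2.0
Projection = [-2.0, -2.0, -2.0]
Squared diffs: [51.4821, 2.8662, 43.7543]
Distance = sqrt(98.1026) = 9.9047


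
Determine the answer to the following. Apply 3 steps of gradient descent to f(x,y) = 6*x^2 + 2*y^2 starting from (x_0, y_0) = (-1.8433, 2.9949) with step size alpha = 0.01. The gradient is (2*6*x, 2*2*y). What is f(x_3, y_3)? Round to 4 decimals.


Gradient descent on f(x,y) = 6*x^2 + 2*y^2.
Starting point: (-1.8433, 2.9949), alpha = 0.01
Step 1: grad_x = 2*6*-1.8433 = -22.1196, grad_y = 2*2*2.9949 = 11.9796
  x_1 = -1.8433 - 0.01*-22.1196 = -1.6221
  y_1 = 2.9949 - 0.01*11.9796 = 2.8751
Step 2: grad_x = 2*6*-1.6221 = -19.4652, grad_y = 2*2*2.8751 = 11.5004
  x_2 = -1.6221 - 0.01*-19.4652 = -1.4275
  y_2 = 2.8751 - 0.01*11.5004 = 2.7601
Step 3: grad_x = 2*6*-1.4275 = -17.1294, grad_y = 2*2*2.7601 = 11.0404
  x_3 = -1.4275 - 0.01*-17.1294 = -1.2562
  y_3 = 2.7601 - 0.01*11.0404 = 2.6497
f(-1.2562, 2.6497) = 6*(-1.2562)^2 + 2*2.6497^2 = 23.5094


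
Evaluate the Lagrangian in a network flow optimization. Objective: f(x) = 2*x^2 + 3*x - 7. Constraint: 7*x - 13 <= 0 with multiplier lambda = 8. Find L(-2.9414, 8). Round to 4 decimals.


Step 1: Evaluate f(x).
f(-2.9414) = 2*(-2.9414)^2 + 3*(-2.9414) - 7 = 1.4795
Step 2: Evaluate g(x).
g(-2.9414) = 7*-2.9414 - 13 = -33.5898
Step 3: Compute Lagrangian.
L = 1.4795 + 8*-33.5898 = -267.2389


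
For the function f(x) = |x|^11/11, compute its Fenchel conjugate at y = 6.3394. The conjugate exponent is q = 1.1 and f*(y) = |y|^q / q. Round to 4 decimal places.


The conjugate exponent q satisfies 1/p + 1/q = 1.
p = 11, so q = 11/(11 - 1) = 1.1
|y|^q = 6.3394^1.1 = 7.6252
f*(6.3394) = 7.6252 / 1.1 = 6.932


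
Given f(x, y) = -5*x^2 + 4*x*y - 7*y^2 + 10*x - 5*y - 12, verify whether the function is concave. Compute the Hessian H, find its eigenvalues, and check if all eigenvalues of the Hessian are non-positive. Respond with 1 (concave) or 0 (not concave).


The Hessian of f(x,y) = -5*x^2 + 4*x*y - 7*y^2 + 10*x - 5*y - 12 is:
H = [[-10, 4], [4, -14]]
Trace = -10 - 14 = -24
Determinant = -10*-14 - (4)^2 = 124
Discriminant = (-24)^2 - 4*124 = 80.0
Eigenvalues: lambda_1 = -16.4721, lambda_2 = -7.5279
The function is concave.

1


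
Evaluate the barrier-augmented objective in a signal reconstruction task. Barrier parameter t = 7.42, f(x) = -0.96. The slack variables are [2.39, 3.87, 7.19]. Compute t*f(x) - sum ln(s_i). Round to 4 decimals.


Step 1: Compute log-barrier.
ln values: [0.8713, 1.3533, 1.9727]
phi = -(0.8713 + 1.3533 + 1.9727) = -4.1972
Step 2: Compute augmented objective.
t*f(x) = 7.42*-0.96 = -7.1232
Total = -7.1232 - 4.1972 = -11.3204


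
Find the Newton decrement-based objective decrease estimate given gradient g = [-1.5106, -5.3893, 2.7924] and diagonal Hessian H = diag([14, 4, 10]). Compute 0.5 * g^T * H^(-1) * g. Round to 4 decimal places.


Step 1: H is diagonal, so H^(-1) * g = [-0.1079, -1.3473, 0.2792].
Step 2: g^T H^(-1) g = sum_i g_i^2 / H_ii
  = (-1.5106)^2/14 + (-5.3893)^2/4 + (2.7924)^2/10
  = 0.163 + 7.2611 + 0.7797 = 8.2039
Step 3: Objective decrease = 0.5 * g^T H^(-1) g = 4.1019


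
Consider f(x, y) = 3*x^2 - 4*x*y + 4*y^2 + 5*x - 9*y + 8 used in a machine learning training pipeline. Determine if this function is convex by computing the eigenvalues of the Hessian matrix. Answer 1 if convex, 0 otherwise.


The Hessian of f(x,y) = 3*x^2 - 4*x*y + 4*y^2 + 5*x - 9*y + 8 is:
H = [[6, -4], [-4, 8]]
Trace = 6 + 8 = 14
Determinant = 6*8 - (-4)^2 = 32
Discriminant = (14)^2 - 4*32 = 68.0
Eigenvalues: lambda_1 = 2.8769, lambda_2 = 11.1231
The function is convex.

1


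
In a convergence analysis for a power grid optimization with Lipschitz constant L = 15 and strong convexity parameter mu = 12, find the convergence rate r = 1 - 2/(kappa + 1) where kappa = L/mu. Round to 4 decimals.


Step 1: Compute the condition number.
kappa = L/mu = 15/12 = 1.25
Step 2: Compute the convergence rate.
r = 1 - 2/(kappa + 1) = 1 - 2*mu/(L + mu) = (L - mu)/(L + mu) = 3/27 = 0.1111


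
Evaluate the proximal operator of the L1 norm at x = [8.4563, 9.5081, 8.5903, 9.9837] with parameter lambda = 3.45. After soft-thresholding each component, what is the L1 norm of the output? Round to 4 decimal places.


Soft-thresholding with lambda = 3.45:
prox(8.4563) = sign(8.4563)*max(|8.4563| - 3.45, 0) = 5.0063
prox(9.5081) = sign(9.5081)*max(|9.5081| - 3.45, 0) = 6.0581
prox(8.5903) = sign(8.5903)*max(|8.5903| - 3.45, 0) = 5.1403
prox(9.9837) = sign(9.9837)*max(|9.9837| - 3.45, 0) = 6.5337
prox(x) = [5.0063, 6.0581, 5.1403, 6.5337]
||prox(x)||_1 = 5.0063 + 6.0581 + 5.1403 + 6.5337 = 22.7384


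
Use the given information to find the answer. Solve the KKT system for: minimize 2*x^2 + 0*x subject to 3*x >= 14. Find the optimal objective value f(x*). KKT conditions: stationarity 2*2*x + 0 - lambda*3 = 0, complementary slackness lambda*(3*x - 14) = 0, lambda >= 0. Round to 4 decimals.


Step 1: Try lambda = 0 (constraint inactive).
x_unc = 0/(2*2) = 0.0
Check: 3*0.0 = 0.0 < 14 -- violated!
Step 2: Constraint must be active: 3*x = 14
x* = 14/3 = 4.6667 (rounded; the exact value 14/3 is used below)
lambda = (2*2*(14/3) + 0)/3 = 6.2222
Step 3: Compute optimal value.
f(x*) = 2*(14/3)^2 + 0*(14/3) = 43.5556


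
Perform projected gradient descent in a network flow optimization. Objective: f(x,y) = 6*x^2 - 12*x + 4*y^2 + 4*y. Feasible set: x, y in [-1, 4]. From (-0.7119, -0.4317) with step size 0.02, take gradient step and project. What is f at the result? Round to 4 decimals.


Step 1: Compute gradient at (-0.7119, -0.4317).
grad_x = 2*6*-0.7119 - 12 = -20.5428
grad_y = 2*4*-0.4317 + 4 = 0.5464
Step 2: Gradient step.
x_raw = -0.7119 - 0.02*-20.5428 = -0.301
y_raw = -0.4317 - 0.02*0.5464 = -0.4426
Step 3: Project onto [-1, 4].
x_proj = clip(-0.301) = -0.301
y_proj = clip(-0.4426) = -0.4426
Step 4: Evaluate f.
f(-0.301, -0.4426) = 3.1695


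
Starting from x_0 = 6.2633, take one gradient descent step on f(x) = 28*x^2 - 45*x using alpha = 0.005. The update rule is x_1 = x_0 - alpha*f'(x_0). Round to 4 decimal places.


We compute the gradient at x_0 and apply the update.
f'(x) = 56*x - 45
f'(6.2633) = 56*6.2633 - 45 = 305.7448
x_1 = 6.2633 - 0.005*305.7448 = 4.7346


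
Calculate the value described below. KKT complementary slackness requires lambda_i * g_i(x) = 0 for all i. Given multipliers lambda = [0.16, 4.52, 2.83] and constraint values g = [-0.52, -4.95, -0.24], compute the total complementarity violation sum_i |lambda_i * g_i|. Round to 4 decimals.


KKT complementary slackness check:
lambda_1 * g_1 = 0.16 * -0.52 = -0.0832
lambda_2 * g_2 = 4.52 * -4.95 = -22.374
lambda_3 * g_3 = 2.83 * -0.24 = -0.6792
Total violation = 0.0832 + 22.374 + 0.6792 = 23.1364


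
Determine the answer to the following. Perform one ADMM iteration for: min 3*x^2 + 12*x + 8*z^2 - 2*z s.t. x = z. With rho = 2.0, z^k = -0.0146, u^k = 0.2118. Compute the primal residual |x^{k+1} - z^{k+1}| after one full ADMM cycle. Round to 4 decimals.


ADMM iteration with rho = 2.0, z^k = -0.0146, u^k = 0.2118
Step 1: x-update.
Minimize 3*x^2 + 12*x + (2.0/2)*(x + 0.0146 + 0.2118)^2
FOC: (2*3 + 2.0)*x = -12 + 2.0*(-0.0146 - 0.2118)
x^{k+1} = -1.5566
Step 2: z-update.
Minimize 8*z^2 - 2*z + (2.0/2)*(-1.5566 - z + 0.2118)^2
FOC: (2*8 + 2.0)*z = 2 + 2.0*(-1.5566 + 0.2118)
z^{k+1} = -0.0383
Step 3: u-update.
u^{k+1} = 0.2118 - 1.5566 + 0.0383 = -1.3065
Step 4: Primal residual = |-1.5566 + 0.0383| = 1.5183


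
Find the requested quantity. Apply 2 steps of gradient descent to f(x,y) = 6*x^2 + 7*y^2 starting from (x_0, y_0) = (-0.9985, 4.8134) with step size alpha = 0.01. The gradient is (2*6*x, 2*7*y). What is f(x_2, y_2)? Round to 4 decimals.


Gradient descent on f(x,y) = 6*x^2 + 7*y^2.
Starting point: (-0.9985, 4.8134), alpha = 0.01
Step 1: grad_x = 2*6*-0.9985 = -11.982, grad_y = 2*7*4.8134 = 67.3876
  x_1 = -0.9985 - 0.01*-11.982 = -0.8787
  y_1 = 4.8134 - 0.01*67.3876 = 4.1395
Step 2: grad_x = 2*6*-0.8787 = -10.5442, grad_y = 2*7*4.1395 = 57.9533
  x_2 = -0.8787 - 0.01*-10.5442 = -0.7732
  y_2 = 4.1395 - 0.01*57.9533 = 3.56
f(-0.7732, 3.56) = 6*(-0.7732)^2 + 7*3.56^2 = 92.3021


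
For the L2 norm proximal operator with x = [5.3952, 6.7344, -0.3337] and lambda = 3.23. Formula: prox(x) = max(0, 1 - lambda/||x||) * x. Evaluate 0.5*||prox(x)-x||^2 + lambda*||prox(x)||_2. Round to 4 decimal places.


Step 1: Compute ||x||.
||x|| = 8.6355
Step 2: Compute scaling factor.
scale = max(0, 1 - 3.23/8.6355) = 0.626
Step 3: prox(x) = [3.3772, 4.2155, -0.2089]
||prox(x)|| = 5.4055
Step 4: Proximal objective.
0.5*||prox-x||^2 = 5.2165
lambda*||prox|| = 17.4598
Total = 22.6762


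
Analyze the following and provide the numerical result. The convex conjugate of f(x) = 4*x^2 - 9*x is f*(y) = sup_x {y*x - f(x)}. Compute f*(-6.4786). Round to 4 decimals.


f*(y) = sup_x {y*x - a*x^2 - b*x} = sup_x {(y-b)*x - a*x^2}
FOC: (y - b) - 2a*x = 0 => x* = (y - b)/(2a)
x* = (-6.4786 + 9)/(2*4) = 0.3152
f*(-6.4786) = (y-b)^2/(4a) = (-6.4786 + 9)^2/(4*4)
= 6.3575/16 = 0.3973


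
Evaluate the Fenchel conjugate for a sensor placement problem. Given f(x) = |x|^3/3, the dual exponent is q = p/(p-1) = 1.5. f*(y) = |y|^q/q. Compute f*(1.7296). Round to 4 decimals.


The conjugate exponent q satisfies 1/p + 1/q = 1.
p = 3, so q = 3/(3 - 1) = 1.5
|y|^q = 1.7296^1.5 = 2.2747
f*(1.7296) = 2.2747 / 1.5 = 1.5164


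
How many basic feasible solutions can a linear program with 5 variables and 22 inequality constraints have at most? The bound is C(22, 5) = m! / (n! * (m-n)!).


Each vertex corresponds to some choice of n active constraints out of m, so the number of vertices is at most C(m, n) = m! / (n!(m-n)!).
m = 22, n = 5
Numerator: 22 * 21 * 20 * 19 * 18
Denominator: 5! = 120
C(22, 5) = 26334


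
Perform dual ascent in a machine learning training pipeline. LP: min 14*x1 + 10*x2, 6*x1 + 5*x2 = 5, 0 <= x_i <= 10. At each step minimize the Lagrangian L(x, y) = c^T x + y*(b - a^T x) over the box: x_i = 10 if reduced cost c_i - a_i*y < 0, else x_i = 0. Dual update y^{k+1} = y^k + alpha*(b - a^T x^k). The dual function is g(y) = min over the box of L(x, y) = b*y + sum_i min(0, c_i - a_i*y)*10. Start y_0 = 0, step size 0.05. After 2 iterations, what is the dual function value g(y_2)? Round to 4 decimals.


Dual ascent for LP: min 14*x1 + 10*x2, 6*x1 + 5*x2 = 5, 0 <= x_i <= 10
Step 1: y^k = 0.0, reduced costs: (14.0, 10.0)
  x^k = (0.0, 0.0), subgradient = b - a^T x = 5.0
  y^{k+1} = 0.0 + 0.05*5.0 = 0.25
Step 2: y^k = 0.25, reduced costs: (12.5, 8.75)
  x^k = (0.0, 0.0), subgradient = b - a^T x = 5.0
  y^{k+1} = 0.25 + 0.05*5.0 = 0.5
Dual objective at y_2 = 0.5: reduced costs (11.0, 7.5), box minimizer x = (0.0, 0.0)
g(y_2) = b*y + (c1 - a1*y)*x1 + (c2 - a2*y)*x2 = 5*0.5 + 11.0*0.0 + 7.5*0.0 = 2.5 + 0.0 + 0.0 = 2.5


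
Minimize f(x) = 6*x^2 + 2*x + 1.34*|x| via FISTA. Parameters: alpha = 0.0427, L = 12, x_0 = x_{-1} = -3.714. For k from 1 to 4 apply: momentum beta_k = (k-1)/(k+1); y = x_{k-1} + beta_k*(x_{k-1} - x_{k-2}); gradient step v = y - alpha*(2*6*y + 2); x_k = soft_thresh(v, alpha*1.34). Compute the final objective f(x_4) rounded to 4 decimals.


FISTA on f(x) = 6*x^2 + 2*x + 1.34*|x|
L = 12, alpha = 0.0427
Iteration 1: beta = 0.0, y = -3.714 + 0.0*(-3.714 + 3.714) = -3.714
  grad(y) = -42.568, v = y - alpha*grad = -1.8963
  prox(v) = soft_thresh(-1.8963, 0.0572) = -1.8391
Iteration 2: beta = 0.3333, y = -1.8391 + 0.3333*(-1.8391 + 3.714) = -1.2142
  grad(y) = -12.5701, v = y - alpha*grad = -0.6774
  prox(v) = soft_thresh(-0.6774, 0.0572) = -0.6202
Iteration 3: beta = 0.5, y = -0.6202 + 0.5*(-0.6202 + 1.8391) = -0.0108
  grad(y) = 1.871, v = y - alpha*grad = -0.0906
  prox(v) = soft_thresh(-0.0906, 0.0572) = -0.0334
Iteration 4: beta = 0.6, y = -0.0334 + 0.6*(-0.0334 + 0.6202) = 0.3186
  grad(y) = 5.8238, v = y - alpha*grad = 0.07
  prox(v) = soft_thresh(0.07, 0.0572) = 0.0128
f(x_4) = 6*0.0128^2 + 2*0.0128 + 1.34*|0.0128| = 0.0436


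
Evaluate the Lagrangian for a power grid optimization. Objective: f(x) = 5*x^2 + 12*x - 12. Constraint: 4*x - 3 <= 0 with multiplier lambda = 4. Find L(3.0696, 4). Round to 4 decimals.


Step 1: Evaluate f(x).
f(3.0696) = 5*3.0696^2 + 12*3.0696 - 12 = 71.9474
Step 2: Evaluate g(x).
g(3.0696) = 4*3.0696 - 3 = 9.2784
Step 3: Compute Lagrangian.
L = 71.9474 + 4*9.2784 = 109.061


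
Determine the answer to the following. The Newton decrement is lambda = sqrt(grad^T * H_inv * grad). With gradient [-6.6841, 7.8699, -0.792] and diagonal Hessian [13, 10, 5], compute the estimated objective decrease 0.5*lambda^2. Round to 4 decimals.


Step 1: H is diagonal, so H^(-1) * g = [-0.5142, 0.787, -0.1584].
Step 2: g^T H^(-1) g = sum_i g_i^2 / H_ii
  = (-6.6841)^2/13 + (7.8699)^2/10 + (-0.792)^2/5
  = 3.4367 + 6.1935 + 0.1255 = 9.7557
Step 3: Objective decrease = 0.5 * g^T H^(-1) g = 4.8778


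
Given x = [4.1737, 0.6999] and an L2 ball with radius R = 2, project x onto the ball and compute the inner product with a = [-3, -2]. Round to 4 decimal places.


Step 1: Compute ||x|| (intermediates to 6 decimals).
||x|| = sqrt(4.1737^2 + 0.6999^2) = 4.231977
Step 2: Project.
Since ||x|| > R, scale = R/||x|| = 2/4.231977 = 0.472592, proj(x) = scale * x
proj(x) = [1.972457, 0.330767]
Step 3: Dot product.
a^T * proj(x) = -3*1.972457 - 2*0.330767 = -6.5789


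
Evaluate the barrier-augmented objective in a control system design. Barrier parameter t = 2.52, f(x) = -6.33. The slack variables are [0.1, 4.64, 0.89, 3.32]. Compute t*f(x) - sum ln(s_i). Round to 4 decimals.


Step 1: Compute log-barrier.
ln values: [-2.3026, 1.5347, -0.1165, 1.2]
phi = -(-2.3026 + 1.5347 - 0.1165 + 1.2) = -0.3156
Step 2: Compute augmented objective.
t*f(x) = 2.52*-6.33 = -15.9516
Total = -15.9516 - 0.3156 = -16.2672


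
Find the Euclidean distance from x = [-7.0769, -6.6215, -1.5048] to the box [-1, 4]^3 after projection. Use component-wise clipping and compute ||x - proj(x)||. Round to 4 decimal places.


Project each component onto [-1, 4].
clip(-7.0769) = -1.0, clip(-6.6215) = -1.0, clip(-1.5048) = -1.0
Projection = [-1.0, -1.0, -1.0]
Squared diffs: [36.9287, 31.6013, 0.2548]
Distance = sqrt(68.7848) = 8.2937


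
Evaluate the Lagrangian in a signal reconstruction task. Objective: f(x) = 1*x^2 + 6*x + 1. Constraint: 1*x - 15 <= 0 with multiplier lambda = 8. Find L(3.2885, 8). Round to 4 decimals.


Step 1: Evaluate f(x).
f(3.2885) = 1*3.2885^2 + 6*3.2885 + 1 = 31.5452
Step 2: Evaluate g(x).
g(3.2885) = 1*3.2885 - 15 = -11.7115
Step 3: Compute Lagrangian.
L = 31.5452 + 8*-11.7115 = -62.1468


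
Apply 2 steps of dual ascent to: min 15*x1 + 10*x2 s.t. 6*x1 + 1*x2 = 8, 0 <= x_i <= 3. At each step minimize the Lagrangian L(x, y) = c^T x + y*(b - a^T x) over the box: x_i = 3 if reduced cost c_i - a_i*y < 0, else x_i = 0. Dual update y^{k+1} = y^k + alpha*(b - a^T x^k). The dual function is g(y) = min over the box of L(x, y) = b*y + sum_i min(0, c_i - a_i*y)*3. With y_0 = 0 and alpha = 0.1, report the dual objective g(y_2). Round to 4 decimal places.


Dual ascent for LP: min 15*x1 + 10*x2, 6*x1 + 1*x2 = 8, 0 <= x_i <= 3
Step 1: y^k = 0.0, reduced costs: (15.0, 10.0)
  x^k = (0.0, 0.0), subgradient = b - a^T x = 8.0
  y^{k+1} = 0.0 + 0.1*8.0 = 0.8
Step 2: y^k = 0.8, reduced costs: (10.2, 9.2)
  x^k = (0.0, 0.0), subgradient = b - a^T x = 8.0
  y^{k+1} = 0.8 + 0.1*8.0 = 1.6
Dual objective at y_2 = 1.6: reduced costs (5.4, 8.4), box minimizer x = (0.0, 0.0)
g(y_2) = b*y + (c1 - a1*y)*x1 + (c2 - a2*y)*x2 = 8*1.6 + 5.4*0.0 + 8.4*0.0 = 12.8 + 0.0 + 0.0 = 12.8


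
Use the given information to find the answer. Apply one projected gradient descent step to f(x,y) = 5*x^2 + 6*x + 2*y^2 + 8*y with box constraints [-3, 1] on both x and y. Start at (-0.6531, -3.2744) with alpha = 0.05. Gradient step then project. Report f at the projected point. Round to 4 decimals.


Step 1: Compute gradient at (-0.6531, -3.2744).
grad_x = 2*5*-0.6531 + 6 = -0.531
grad_y = 2*2*-3.2744 + 8 = -5.0976
Step 2: Gradient step.
x_raw = -0.6531 - 0.05*-0.531 = -0.6266
y_raw = -3.2744 - 0.05*-5.0976 = -3.0195
Step 3: Project onto [-3, 1].
x_proj = clip(-0.6266) = -0.6266
y_proj = clip(-3.0195) = -3.0
Step 4: Evaluate f.
f(-0.6266, -3.0) = -7.7965


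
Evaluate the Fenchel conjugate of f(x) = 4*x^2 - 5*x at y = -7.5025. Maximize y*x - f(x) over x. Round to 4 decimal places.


f*(y) = sup_x {y*x - a*x^2 - b*x} = sup_x {(y-b)*x - a*x^2}
FOC: (y - b) - 2a*x = 0 => x* = (y - b)/(2a)
x* = (-7.5025 + 5)/(2*4) = -0.3128
f*(-7.5025) = (y-b)^2/(4a) = (-7.5025 + 5)^2/(4*4)
= 6.2625/16 = 0.3914


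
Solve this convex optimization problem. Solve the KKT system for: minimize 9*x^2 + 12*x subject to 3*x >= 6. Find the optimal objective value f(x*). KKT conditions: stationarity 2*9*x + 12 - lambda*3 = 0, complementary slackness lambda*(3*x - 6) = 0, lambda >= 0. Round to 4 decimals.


Step 1: Try lambda = 0 (constraint inactive).
x_unc = -12/(2*9) = -0.6667
Check: 3*-0.6667 = -2.0001 < 6 -- violated!
Step 2: Constraint must be active: 3*x = 6
x* = 6/3 = 2.0
lambda = (2*9*2.0 + 12)/3 = 16.0
Step 3: Compute optimal value.
f(x*) = 9*2.0^2 + 12*2.0 = 60.0


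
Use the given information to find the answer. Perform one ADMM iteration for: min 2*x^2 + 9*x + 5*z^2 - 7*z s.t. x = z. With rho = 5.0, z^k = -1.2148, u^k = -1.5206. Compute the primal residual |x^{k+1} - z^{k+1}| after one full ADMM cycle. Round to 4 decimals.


ADMM iteration with rho = 5.0, z^k = -1.2148, u^k = -1.5206
Step 1: x-update.
Minimize 2*x^2 + 9*x + (5.0/2)*(x + 1.2148 - 1.5206)^2
FOC: (2*2 + 5.0)*x = -9 + 5.0*(-1.2148 + 1.5206)
x^{k+1} = -0.8301
Step 2: z-update.
Minimize 5*z^2 - 7*z + (5.0/2)*(-0.8301 - z - 1.5206)^2
FOC: (2*5 + 5.0)*z = 7 + 5.0*(-0.8301 - 1.5206)
z^{k+1} = -0.3169
Step 3: u-update.
u^{k+1} = -1.5206 - 0.8301 + 0.3169 = -2.0338
Step 4: Primal residual = |-0.8301 + 0.3169| = 0.5132


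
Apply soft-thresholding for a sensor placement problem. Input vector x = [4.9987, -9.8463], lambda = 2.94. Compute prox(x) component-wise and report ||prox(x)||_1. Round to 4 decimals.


Soft-thresholding with lambda = 2.94:
prox(4.9987) = sign(4.9987)*max(|4.9987| - 2.94, 0) = 2.0587
prox(-9.8463) = sign(-9.8463)*max(|-9.8463| - 2.94, 0) = -6.9063
prox(x) = [2.0587, -6.9063]
||prox(x)||_1 = 2.0587 + 6.9063 = 8.965


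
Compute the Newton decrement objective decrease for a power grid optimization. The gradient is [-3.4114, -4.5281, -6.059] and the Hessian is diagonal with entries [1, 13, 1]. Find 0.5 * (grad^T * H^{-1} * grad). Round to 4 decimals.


Step 1: H is diagonal, so H^(-1) * g = [-3.4114, -0.3483, -6.059].
Step 2: g^T H^(-1) g = sum_i g_i^2 / H_ii
  = (-3.4114)^2/1 + (-4.5281)^2/13 + (-6.059)^2/1
  = 11.6376 + 1.5772 + 36.7115 = 49.9263
Step 3: Objective decrease = 0.5 * g^T H^(-1) g = 24.9632


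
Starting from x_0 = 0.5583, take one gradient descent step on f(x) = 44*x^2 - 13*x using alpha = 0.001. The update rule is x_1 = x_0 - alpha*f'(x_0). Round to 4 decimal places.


We compute the gradient at x_0 and apply the update.
f'(x) = 88*x - 13
f'(0.5583) = 88*0.5583 - 13 = 36.1304
x_1 = 0.5583 - 0.001*36.1304 = 0.5222


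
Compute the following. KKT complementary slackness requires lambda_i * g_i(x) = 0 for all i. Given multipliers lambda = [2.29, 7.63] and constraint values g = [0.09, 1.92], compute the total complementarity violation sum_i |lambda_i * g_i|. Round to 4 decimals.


KKT complementary slackness check:
lambda_1 * g_1 = 2.29 * 0.09 = 0.2061
lambda_2 * g_2 = 7.63 * 1.92 = 14.6496
Total violation = 0.2061 + 14.6496 = 14.8557


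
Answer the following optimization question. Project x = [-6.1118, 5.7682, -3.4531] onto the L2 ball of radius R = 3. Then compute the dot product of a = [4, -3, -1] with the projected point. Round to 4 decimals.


Step 1: Compute ||x|| (intermediates to 6 decimals).
||x|| = sqrt((-6.1118)^2 + 5.7682^2 + (-3.4531)^2) = 9.08571
Step 2: Project.
Since ||x|| > R, scale = R/||x|| = 3/9.08571 = 0.330189, proj(x) = scale * x
proj(x) = [-2.018049, 1.904596, -1.140176]
Step 3: Dot product.
a^T * proj(x) = 4*(-2.018049) - 3*1.904596 - 1*(-1.140176) = -12.6458


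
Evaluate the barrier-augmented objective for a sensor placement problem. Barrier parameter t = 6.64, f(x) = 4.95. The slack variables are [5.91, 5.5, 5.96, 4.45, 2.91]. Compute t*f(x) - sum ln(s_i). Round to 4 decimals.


Step 1: Compute log-barrier.
ln values: [1.7766, 1.7047, 1.7851, 1.4929, 1.0682]
phi = -(1.7766 + 1.7047 + 1.7851 + 1.4929 + 1.0682) = -7.8275
Step 2: Compute augmented objective.
t*f(x) = 6.64*4.95 = 32.868
Total = 32.868 - 7.8275 = 25.0405


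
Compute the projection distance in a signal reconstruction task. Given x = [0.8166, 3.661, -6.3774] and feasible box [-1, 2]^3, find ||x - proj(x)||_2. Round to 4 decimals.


Project each component onto [-1, 2].
clip(0.8166) = 0.8166, clip(3.661) = 2.0, clip(-6.3774) = -1.0
Projection = [0.8166, 2.0, -1.0]
Squared diffs: [0.0, 2.7589, 28.9164]
Distance = sqrt(31.6753) = 5.6281


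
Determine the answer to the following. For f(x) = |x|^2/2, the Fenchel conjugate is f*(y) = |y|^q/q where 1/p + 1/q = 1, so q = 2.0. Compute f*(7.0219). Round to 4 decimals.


The conjugate exponent q satisfies 1/p + 1/q = 1.
p = 2, so q = 2/(2 - 1) = 2.0
|y|^q = 7.0219^2.0 = 49.3071
f*(7.0219) = 49.3071 / 2.0 = 24.6535


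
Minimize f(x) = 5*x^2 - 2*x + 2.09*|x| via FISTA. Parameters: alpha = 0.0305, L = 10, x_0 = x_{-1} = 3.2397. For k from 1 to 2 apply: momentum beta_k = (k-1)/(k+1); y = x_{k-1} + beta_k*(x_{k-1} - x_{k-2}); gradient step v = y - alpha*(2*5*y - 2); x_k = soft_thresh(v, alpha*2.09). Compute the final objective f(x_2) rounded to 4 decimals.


FISTA on f(x) = 5*x^2 - 2*x + 2.09*|x|
L = 10, alpha = 0.0305
Iteration 1: beta = 0.0, y = 3.2397 + 0.0*(3.2397 - 3.2397) = 3.2397
  grad(y) = 30.397, v = y - alpha*grad = 2.3126
  prox(v) = soft_thresh(2.3126, 0.0637) = 2.2488
Iteration 2: beta = 0.3333, y = 2.2488 + 0.3333*(2.2488 - 3.2397) = 1.9186
  grad(y) = 17.1856, v = y - alpha*grad = 1.3944
  prox(v) = soft_thresh(1.3944, 0.0637) = 1.3307
f(x_2) = 5*1.3307^2 - 2*1.3307 + 2.09*|1.3307| = 8.973


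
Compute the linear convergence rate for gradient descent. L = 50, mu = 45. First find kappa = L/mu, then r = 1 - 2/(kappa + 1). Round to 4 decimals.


Step 1: Compute the condition number.
kappa = L/mu = 50/45 = 1.1111
Step 2: Compute the convergence rate.
r = 1 - 2/(kappa + 1) = 1 - 2*mu/(L + mu) = (L - mu)/(L + mu) = 5/95 = 0.0526


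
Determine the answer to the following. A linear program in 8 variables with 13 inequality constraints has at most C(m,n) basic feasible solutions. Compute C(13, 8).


Each vertex corresponds to some choice of n active constraints out of m, so the number of vertices is at most C(m, n) = m! / (n!(m-n)!).
m = 13, n = 8
Numerator: 13 * 12 * 11 * 10 * 9 * 8 * 7 * 6
Denominator: 8! = 40320
C(13, 8) = 1287


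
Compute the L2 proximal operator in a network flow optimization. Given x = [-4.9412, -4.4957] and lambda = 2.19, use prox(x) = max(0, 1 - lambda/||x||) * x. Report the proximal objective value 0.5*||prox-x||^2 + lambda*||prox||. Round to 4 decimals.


Step 1: Compute ||x||.
||x|| = 6.6803
Step 2: Compute scaling factor.
scale = max(0, 1 - 2.19/6.6803) = 0.6722
Step 3: prox(x) = [-3.3213, -3.0219]
||prox(x)|| = 4.4903
Step 4: Proximal objective.
0.5*||prox-x||^2 = 2.3981
lambda*||prox|| = 9.8338
Total = 12.2319


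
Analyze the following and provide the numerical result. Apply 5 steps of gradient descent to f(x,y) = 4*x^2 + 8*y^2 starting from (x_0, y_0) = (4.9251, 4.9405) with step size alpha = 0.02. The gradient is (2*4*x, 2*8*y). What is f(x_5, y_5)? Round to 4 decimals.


Gradient descent on f(x,y) = 4*x^2 + 8*y^2.
Starting point: (4.9251, 4.9405), alpha = 0.02
Step 1: grad_x = 2*4*4.9251 = 39.4008, grad_y = 2*8*4.9405 = 79.048
  x_1 = 4.9251 - 0.02*39.4008 = 4.1371
  y_1 = 4.9405 - 0.02*79.048 = 3.3595
Step 2: grad_x = 2*4*4.1371 = 33.0967, grad_y = 2*8*3.3595 = 53.7526
  x_2 = 4.1371 - 0.02*33.0967 = 3.4752
  y_2 = 3.3595 - 0.02*53.7526 = 2.2845
Step 3: grad_x = 2*4*3.4752 = 27.8012, grad_y = 2*8*2.2845 = 36.5518
  x_3 = 3.4752 - 0.02*27.8012 = 2.9191
  y_3 = 2.2845 - 0.02*36.5518 = 1.5535
Step 4: grad_x = 2*4*2.9191 = 23.353, grad_y = 2*8*1.5535 = 24.8552
  x_4 = 2.9191 - 0.02*23.353 = 2.4521
  y_4 = 1.5535 - 0.02*24.8552 = 1.0563
Step 5: grad_x = 2*4*2.4521 = 19.6165, grad_y = 2*8*1.0563 = 16.9016
  x_5 = 2.4521 - 0.02*19.6165 = 2.0597
  y_5 = 1.0563 - 0.02*16.9016 = 0.7183
f(2.0597, 0.7183) = 4*2.0597^2 + 8*0.7183^2 = 21.0979


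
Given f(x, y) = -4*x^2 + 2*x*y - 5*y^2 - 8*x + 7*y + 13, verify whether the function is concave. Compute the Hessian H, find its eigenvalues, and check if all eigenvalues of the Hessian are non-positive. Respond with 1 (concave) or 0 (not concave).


The Hessian of f(x,y) = -4*x^2 + 2*x*y - 5*y^2 - 8*x + 7*y + 13 is:
H = [[-8, 2], [2, -10]]
Trace = -8 - 10 = -18
Determinant = -8*-10 - (2)^2 = 76
Discriminant = (-18)^2 - 4*76 = 20.0
Eigenvalues: lambda_1 = -11.2361, lambda_2 = -6.7639
The function is concave.

1


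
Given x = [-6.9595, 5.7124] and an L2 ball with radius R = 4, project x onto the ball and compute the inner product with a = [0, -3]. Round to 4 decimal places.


Step 1: Compute ||x|| (intermediates to 6 decimals).
||x|| = sqrt((-6.9595)^2 + 5.7124^2) = 9.003674
Step 2: Project.
Since ||x|| > R, scale = R/||x|| = 4/9.003674 = 0.444263, proj(x) = scale * x
proj(x) = [-3.091848, 2.537808]
Step 3: Dot product.
a^T * proj(x) = 0*(-3.091848) - 3*2.537808 = -7.6134


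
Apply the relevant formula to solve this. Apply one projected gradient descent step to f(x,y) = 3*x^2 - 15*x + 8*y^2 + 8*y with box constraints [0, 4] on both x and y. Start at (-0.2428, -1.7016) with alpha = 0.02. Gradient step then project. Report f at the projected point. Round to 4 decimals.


Step 1: Compute gradient at (-0.2428, -1.7016).
grad_x = 2*3*-0.2428 - 15 = -16.4568
grad_y = 2*8*-1.7016 + 8 = -19.2256
Step 2: Gradient step.
x_raw = -0.2428 - 0.02*-16.4568 = 0.0863
y_raw = -1.7016 - 0.02*-19.2256 = -1.3171
Step 3: Project onto [0, 4].
x_proj = clip(0.0863) = 0.0863
y_proj = clip(-1.3171) = 0.0
Step 4: Evaluate f.
f(0.0863, 0.0) = -1.2727


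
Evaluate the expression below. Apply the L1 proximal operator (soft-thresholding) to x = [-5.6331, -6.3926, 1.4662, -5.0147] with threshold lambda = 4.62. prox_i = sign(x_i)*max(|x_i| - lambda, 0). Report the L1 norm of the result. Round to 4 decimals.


Soft-thresholding with lambda = 4.62:
prox(-5.6331) = sign(-5.6331)*max(|-5.6331| - 4.62, 0) = -1.0131
prox(-6.3926) = sign(-6.3926)*max(|-6.3926| - 4.62, 0) = -1.7726
prox(1.4662) = sign(1.4662)*max(|1.4662| - 4.62, 0) = 0.0
prox(-5.0147) = sign(-5.0147)*max(|-5.0147| - 4.62, 0) = -0.3947
prox(x) = [-1.0131, -1.7726, 0.0, -0.3947]
||prox(x)||_1 = 1.0131 + 1.7726 + 0.0 + 0.3947 = 3.1804


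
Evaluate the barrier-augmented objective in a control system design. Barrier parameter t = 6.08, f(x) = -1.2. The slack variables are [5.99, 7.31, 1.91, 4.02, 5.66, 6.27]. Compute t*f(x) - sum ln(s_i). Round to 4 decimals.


Step 1: Compute log-barrier.
ln values: [1.7901, 1.9892, 0.6471, 1.3913, 1.7334, 1.8358]
phi = -(1.7901 + 1.9892 + 0.6471 + 1.3913 + 1.7334 + 1.8358) = -9.3869
Step 2: Compute augmented objective.
t*f(x) = 6.08*-1.2 = -7.296
Total = -7.296 - 9.3869 = -16.6829
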